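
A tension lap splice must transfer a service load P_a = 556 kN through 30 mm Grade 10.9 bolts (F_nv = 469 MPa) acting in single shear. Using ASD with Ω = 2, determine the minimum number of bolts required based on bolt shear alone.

A_b = π·30²/4 = 706.9 mm².
Per-bolt allowable strength R_n/Ω = 469 × 706.9 × 1 / 1000 / 2 = 165.8 kN.
n ≥ 556 / 165.8 = 3.354 → use 4 bolts.

4 bolts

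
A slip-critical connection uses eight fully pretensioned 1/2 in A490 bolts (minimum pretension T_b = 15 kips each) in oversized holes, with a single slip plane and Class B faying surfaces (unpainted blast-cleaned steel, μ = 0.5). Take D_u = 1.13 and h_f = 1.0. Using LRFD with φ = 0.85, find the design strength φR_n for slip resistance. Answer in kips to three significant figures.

57.6 kips

R_n = μ · D_u · h_f · T_b · n_s · n_b = 0.5 × 1.13 × 1.0 × 15 × 1 × 8 = 67.8 kips.
Design strength φR_n = 0.85 × 67.8 = 57.6 kips.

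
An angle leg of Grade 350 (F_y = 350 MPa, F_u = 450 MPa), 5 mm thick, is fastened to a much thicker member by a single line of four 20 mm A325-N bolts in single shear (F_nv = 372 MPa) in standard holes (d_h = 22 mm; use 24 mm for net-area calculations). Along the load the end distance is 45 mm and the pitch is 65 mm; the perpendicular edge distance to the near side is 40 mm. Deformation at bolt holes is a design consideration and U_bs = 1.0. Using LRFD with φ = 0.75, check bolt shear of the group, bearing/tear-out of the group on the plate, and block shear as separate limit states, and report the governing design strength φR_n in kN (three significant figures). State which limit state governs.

Bolt shear: A_b = π·20²/4 = 314.2 mm²; R_n = 372 × 314.2 × 4 × 1 / 1000 = 467.5 kN → 0.75 × 467.5 = 351 kN.
Bearing: edge l_c = 34, r_n = 91.8 kN; interior l_c = 43, r_n = 108 kN; R_n = 91.8 + 3·108 = 415.8 kN → 312 kN.
Block shear: A_gv = 1200, A_nv = 780, A_nt = 140 mm²; R_n = min(0.6F_uA_nv, 0.6F_yA_gv) + U_bs·F_u·A_nt = 273.6 kN → 205 kN.
Block shear governs: 205 kN.

205 kN (block shear governs)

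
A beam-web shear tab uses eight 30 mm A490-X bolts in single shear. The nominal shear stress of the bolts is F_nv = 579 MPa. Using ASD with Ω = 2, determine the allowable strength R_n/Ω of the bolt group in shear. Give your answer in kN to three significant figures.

A_b = π × 30² / 4 = 706.9 mm².
R_n = F_nv · A_b · n · n_s = 579 × 706.9 × 8 × 1 / 1000 = 3274 kN.
Allowable strength R_n/Ω = 3274 / 2 = 1640 kN.

1640 kN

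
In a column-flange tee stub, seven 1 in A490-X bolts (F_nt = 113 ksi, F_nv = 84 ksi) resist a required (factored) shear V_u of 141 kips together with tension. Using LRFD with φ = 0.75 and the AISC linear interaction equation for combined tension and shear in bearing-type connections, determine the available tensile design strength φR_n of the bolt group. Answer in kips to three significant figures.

416 kips

A_b = π·1²/4 = 0.7854 in²; f_rv = 141 / (7 × 0.7854) = 25.65 ksi.
F'_nt = 1.3 F_nt − (F_nt / φF_nv) f_rv = 1.3·113 − (113/(0.75·84))·25.65 = 100.9 ksi, capped at F_nt → F'_nt = 100.9 ksi.
R_n = F'_nt · A_b · n = 100.9 × 0.7854 × 7 = 554.7 kips.
Design strength φR_n = 0.75 × 554.7 = 416 kips.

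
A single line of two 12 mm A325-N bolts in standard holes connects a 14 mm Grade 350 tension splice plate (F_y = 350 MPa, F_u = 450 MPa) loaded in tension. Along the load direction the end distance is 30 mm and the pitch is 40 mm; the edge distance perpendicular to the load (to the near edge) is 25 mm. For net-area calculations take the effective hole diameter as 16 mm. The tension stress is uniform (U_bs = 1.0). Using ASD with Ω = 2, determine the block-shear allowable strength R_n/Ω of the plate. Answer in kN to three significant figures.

140 kN

Shear plane L_v = 30 + 1·40 = 70 mm; A_gv = 70 × 14 = 980 mm².
A_nv = (70 − 1.5·16) × 14 = 644 mm².
A_nt = (25 − 0.5·16) × 14 = 238 mm².
0.6 F_u A_nv = 173.9 kN; 0.6 F_y A_gv = 205.8 kN → shear rupture governs the shear term.
R_n = 173.9 + 1.0 × 450 × 238 / 1000 = 281 kN.
Allowable strength R_n/Ω = 281 / 2 = 140 kN.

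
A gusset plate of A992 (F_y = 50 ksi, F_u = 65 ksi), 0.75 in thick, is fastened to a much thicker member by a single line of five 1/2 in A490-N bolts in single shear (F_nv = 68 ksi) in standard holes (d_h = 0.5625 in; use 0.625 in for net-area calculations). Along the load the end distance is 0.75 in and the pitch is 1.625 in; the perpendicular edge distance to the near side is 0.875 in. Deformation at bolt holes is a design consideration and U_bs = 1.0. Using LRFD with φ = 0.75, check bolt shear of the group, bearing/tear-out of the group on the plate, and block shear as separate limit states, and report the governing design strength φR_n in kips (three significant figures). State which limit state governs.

Bolt shear: A_b = π·0.5²/4 = 0.1963 in²; R_n = 68 × 0.1963 × 5 × 1 = 66.76 kips → 0.75 × 66.76 = 50.1 kips.
Bearing: edge l_c = 0.4688, r_n = 27.42 kips; interior l_c = 1.062, r_n = 58.5 kips; R_n = 27.42 + 4·58.5 = 261.4 kips → 196 kips.
Block shear: A_gv = 5.438, A_nv = 3.328, A_nt = 0.4219 in²; R_n = min(0.6F_uA_nv, 0.6F_yA_gv) + U_bs·F_u·A_nt = 157.2 kips → 118 kips.
Bolt shear governs: 50.1 kips.

50.1 kips (bolt shear governs)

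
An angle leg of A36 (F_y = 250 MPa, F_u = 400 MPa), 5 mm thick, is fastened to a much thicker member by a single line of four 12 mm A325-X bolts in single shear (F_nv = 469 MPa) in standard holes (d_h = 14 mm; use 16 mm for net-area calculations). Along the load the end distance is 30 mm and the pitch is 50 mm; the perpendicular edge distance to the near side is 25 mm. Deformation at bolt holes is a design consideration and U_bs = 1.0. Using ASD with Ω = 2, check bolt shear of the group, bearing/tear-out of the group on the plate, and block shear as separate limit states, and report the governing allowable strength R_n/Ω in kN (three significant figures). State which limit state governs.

Bolt shear: A_b = π·12²/4 = 113.1 mm²; R_n = 469 × 113.1 × 4 × 1 / 1000 = 212.2 kN → 212.2 / 2 = 106 kN.
Bearing: edge l_c = 23, r_n = 55.2 kN; interior l_c = 36, r_n = 57.6 kN; R_n = 55.2 + 3·57.6 = 228 kN → 114 kN.
Block shear: A_gv = 900, A_nv = 620, A_nt = 85 mm²; R_n = min(0.6F_uA_nv, 0.6F_yA_gv) + U_bs·F_u·A_nt = 169 kN → 84.5 kN.
Block shear governs: 84.5 kN.

84.5 kN (block shear governs)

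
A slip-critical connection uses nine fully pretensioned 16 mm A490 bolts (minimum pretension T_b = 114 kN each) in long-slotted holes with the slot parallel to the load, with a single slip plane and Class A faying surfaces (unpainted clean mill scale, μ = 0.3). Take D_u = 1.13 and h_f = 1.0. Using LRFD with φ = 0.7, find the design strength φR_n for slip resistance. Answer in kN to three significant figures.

R_n = μ · D_u · h_f · T_b · n_s · n_b = 0.3 × 1.13 × 1.0 × 114 × 1 × 9 = 347.8 kN.
Design strength φR_n = 0.7 × 347.8 = 243 kN.

243 kN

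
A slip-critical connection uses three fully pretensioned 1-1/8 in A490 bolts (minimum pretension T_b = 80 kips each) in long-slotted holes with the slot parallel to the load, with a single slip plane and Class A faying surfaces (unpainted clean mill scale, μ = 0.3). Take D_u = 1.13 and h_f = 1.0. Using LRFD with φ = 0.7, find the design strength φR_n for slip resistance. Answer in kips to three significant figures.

57 kips

R_n = μ · D_u · h_f · T_b · n_s · n_b = 0.3 × 1.13 × 1.0 × 80 × 1 × 3 = 81.36 kips.
Design strength φR_n = 0.7 × 81.36 = 57 kips.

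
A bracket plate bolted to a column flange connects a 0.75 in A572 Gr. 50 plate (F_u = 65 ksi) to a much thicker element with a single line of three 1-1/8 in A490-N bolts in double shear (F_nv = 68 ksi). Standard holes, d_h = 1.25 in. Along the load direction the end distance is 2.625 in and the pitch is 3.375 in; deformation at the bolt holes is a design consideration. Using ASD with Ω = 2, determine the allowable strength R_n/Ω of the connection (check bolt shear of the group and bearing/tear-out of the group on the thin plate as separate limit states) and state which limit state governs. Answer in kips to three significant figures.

183 kips (bearing governs)

Bolt shear: A_b = π·1.125²/4 = 0.994 in²; R_n = 68 × 0.994 × 3 × 2 = 405.6 kips → 405.6 / 2 = 203 kips.
Bearing (1.2 l_c t F_u ≤ 2.4 d t F_u): upper limit = 2.4·1.125·0.75·65 = 131.6 kips.
  Edge l_c = 2.625 − 1.25/2 = 2 → r_n = 117 kips; interior l_c = 3.375 − 1.25 = 2.125 → r_n = 124.3 kips.
  R_n,bearing = 1·117 + 2·124.3 = 365.6 kips → 365.6 / 2 = 183 kips.
Bearing governs: 183 kips.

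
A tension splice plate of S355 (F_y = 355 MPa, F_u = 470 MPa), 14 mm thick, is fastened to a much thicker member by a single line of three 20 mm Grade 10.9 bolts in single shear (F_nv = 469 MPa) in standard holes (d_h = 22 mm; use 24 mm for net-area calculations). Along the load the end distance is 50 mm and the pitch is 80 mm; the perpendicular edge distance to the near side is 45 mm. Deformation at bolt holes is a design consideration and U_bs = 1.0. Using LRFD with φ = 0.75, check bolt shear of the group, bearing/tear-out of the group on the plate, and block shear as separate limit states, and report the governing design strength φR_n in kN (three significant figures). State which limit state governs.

332 kN (bolt shear governs)

Bolt shear: A_b = π·20²/4 = 314.2 mm²; R_n = 469 × 314.2 × 3 × 1 / 1000 = 442 kN → 0.75 × 442 = 332 kN.
Bearing: edge l_c = 39, r_n = 307.9 kN; interior l_c = 58, r_n = 315.8 kN; R_n = 307.9 + 2·315.8 = 939.6 kN → 705 kN.
Block shear: A_gv = 2940, A_nv = 2100, A_nt = 462 mm²; R_n = min(0.6F_uA_nv, 0.6F_yA_gv) + U_bs·F_u·A_nt = 809.3 kN → 607 kN.
Bolt shear governs: 332 kN.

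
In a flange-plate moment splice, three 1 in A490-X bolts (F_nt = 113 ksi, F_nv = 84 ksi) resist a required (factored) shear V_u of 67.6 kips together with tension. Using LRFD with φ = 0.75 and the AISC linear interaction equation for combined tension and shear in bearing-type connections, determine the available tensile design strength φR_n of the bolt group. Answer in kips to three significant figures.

169 kips

A_b = π·1²/4 = 0.7854 in²; f_rv = 67.6 / (3 × 0.7854) = 28.69 ksi.
F'_nt = 1.3 F_nt − (F_nt / φF_nv) f_rv = 1.3·113 − (113/(0.75·84))·28.69 = 95.44 ksi, capped at F_nt → F'_nt = 95.44 ksi.
R_n = F'_nt · A_b · n = 95.44 × 0.7854 × 3 = 224.9 kips.
Design strength φR_n = 0.75 × 224.9 = 169 kips.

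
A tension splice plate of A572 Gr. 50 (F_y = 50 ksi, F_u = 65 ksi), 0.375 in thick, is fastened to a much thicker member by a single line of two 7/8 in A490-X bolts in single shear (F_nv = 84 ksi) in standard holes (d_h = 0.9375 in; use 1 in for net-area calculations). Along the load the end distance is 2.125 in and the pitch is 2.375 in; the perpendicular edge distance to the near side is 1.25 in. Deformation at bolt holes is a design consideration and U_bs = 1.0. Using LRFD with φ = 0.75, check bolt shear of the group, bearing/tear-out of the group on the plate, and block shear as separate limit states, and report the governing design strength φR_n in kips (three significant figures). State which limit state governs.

Bolt shear: A_b = π·0.875²/4 = 0.6013 in²; R_n = 84 × 0.6013 × 2 × 1 = 101 kips → 0.75 × 101 = 75.8 kips.
Bearing: edge l_c = 1.656, r_n = 48.45 kips; interior l_c = 1.438, r_n = 42.05 kips; R_n = 48.45 + 1·42.05 = 90.49 kips → 67.9 kips.
Block shear: A_gv = 1.688, A_nv = 1.125, A_nt = 0.2812 in²; R_n = min(0.6F_uA_nv, 0.6F_yA_gv) + U_bs·F_u·A_nt = 62.16 kips → 46.6 kips.
Block shear governs: 46.6 kips.

46.6 kips (block shear governs)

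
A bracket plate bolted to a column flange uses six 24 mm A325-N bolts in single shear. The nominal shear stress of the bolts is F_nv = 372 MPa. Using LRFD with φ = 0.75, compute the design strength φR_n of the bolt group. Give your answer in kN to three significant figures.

757 kN

A_b = π × 24² / 4 = 452.4 mm².
R_n = F_nv · A_b · n · n_s = 372 × 452.4 × 6 × 1 / 1000 = 1010 kN.
Design strength φR_n = 0.75 × 1010 = 757 kN.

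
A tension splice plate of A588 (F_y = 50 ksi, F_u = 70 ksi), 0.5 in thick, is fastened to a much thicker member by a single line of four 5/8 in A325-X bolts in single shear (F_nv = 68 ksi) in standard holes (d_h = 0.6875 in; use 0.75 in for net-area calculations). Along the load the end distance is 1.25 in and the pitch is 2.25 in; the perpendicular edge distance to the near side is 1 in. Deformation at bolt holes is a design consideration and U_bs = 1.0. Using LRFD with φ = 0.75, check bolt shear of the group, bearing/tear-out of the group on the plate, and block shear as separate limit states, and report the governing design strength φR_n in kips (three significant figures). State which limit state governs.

Bolt shear: A_b = π·0.625²/4 = 0.3068 in²; R_n = 68 × 0.3068 × 4 × 1 = 83.45 kips → 0.75 × 83.45 = 62.6 kips.
Bearing: edge l_c = 0.9062, r_n = 38.06 kips; interior l_c = 1.562, r_n = 52.5 kips; R_n = 38.06 + 3·52.5 = 195.6 kips → 147 kips.
Block shear: A_gv = 4, A_nv = 2.688, A_nt = 0.3125 in²; R_n = min(0.6F_uA_nv, 0.6F_yA_gv) + U_bs·F_u·A_nt = 134.8 kips → 101 kips.
Bolt shear governs: 62.6 kips.

62.6 kips (bolt shear governs)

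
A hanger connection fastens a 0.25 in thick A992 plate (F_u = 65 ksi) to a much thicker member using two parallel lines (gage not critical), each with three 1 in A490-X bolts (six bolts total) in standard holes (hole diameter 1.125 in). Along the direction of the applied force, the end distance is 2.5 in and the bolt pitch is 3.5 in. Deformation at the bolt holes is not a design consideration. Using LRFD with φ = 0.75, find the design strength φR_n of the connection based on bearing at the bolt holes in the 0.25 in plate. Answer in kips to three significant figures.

Per bolt r_n = 1.5 l_c t F_u ≤ 3.0 d t F_u; upper limit = 3.0 × 1 × 0.25 × 65 = 48.75 kips.
Edge bolt: l_c = 2.5 − 1.125/2 = 1.938 in → 1.5 × 1.938 × 0.25 × 65 = 47.23 → r_n = 47.23 kips.
Interior bolts: l_c = 3.5 − 1.125 = 2.375 in → 1.5 × 2.375 × 0.25 × 65 = 57.89 → r_n = 48.75 kips.
R_n = 2 × 47.23 + 4 × 48.75 = 289.5 kips.
Design strength φR_n = 0.75 × 289.5 = 217 kips.

217 kips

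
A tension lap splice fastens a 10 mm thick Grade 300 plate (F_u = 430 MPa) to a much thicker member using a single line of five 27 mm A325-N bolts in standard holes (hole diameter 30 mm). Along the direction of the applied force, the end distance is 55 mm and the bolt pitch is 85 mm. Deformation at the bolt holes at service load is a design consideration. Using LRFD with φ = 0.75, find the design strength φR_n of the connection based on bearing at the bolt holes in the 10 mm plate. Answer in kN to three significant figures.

Per bolt r_n = 1.2 l_c t F_u ≤ 2.4 d t F_u; upper limit = 2.4 × 27 × 10 × 430 / 1000 = 278.6 kN.
Edge bolt: l_c = 55 − 30/2 = 40 mm → 1.2 × 40 × 10 × 430 / 1000 = 206.4 → r_n = 206.4 kN.
Interior bolts: l_c = 85 − 30 = 55 mm → 1.2 × 55 × 10 × 430 / 1000 = 283.8 → r_n = 278.6 kN.
R_n = 1 × 206.4 + 4 × 278.6 = 1321 kN.
Design strength φR_n = 0.75 × 1321 = 991 kN.

991 kN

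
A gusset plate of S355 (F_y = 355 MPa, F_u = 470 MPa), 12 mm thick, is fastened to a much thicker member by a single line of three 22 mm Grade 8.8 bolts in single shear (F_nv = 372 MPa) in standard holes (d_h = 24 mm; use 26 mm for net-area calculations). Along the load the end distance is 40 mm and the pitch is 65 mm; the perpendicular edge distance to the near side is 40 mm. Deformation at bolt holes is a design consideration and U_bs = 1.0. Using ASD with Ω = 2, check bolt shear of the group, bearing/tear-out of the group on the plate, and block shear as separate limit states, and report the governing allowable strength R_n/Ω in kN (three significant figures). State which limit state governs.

Bolt shear: A_b = π·22²/4 = 380.1 mm²; R_n = 372 × 380.1 × 3 × 1 / 1000 = 424.2 kN → 424.2 / 2 = 212 kN.
Bearing: edge l_c = 28, r_n = 189.5 kN; interior l_c = 41, r_n = 277.5 kN; R_n = 189.5 + 2·277.5 = 744.5 kN → 372 kN.
Block shear: A_gv = 2040, A_nv = 1260, A_nt = 324 mm²; R_n = min(0.6F_uA_nv, 0.6F_yA_gv) + U_bs·F_u·A_nt = 507.6 kN → 254 kN.
Bolt shear governs: 212 kN.

212 kN (bolt shear governs)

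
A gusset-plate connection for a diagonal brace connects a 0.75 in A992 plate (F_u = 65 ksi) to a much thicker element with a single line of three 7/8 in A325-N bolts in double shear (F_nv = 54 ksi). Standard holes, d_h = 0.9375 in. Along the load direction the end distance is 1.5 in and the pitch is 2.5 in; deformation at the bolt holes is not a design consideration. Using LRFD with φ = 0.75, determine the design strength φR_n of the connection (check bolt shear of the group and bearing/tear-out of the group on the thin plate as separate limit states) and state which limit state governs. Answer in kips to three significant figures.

Bolt shear: A_b = π·0.875²/4 = 0.6013 in²; R_n = 54 × 0.6013 × 3 × 2 = 194.8 kips → 0.75 × 194.8 = 146 kips.
Bearing (1.5 l_c t F_u ≤ 3.0 d t F_u): upper limit = 3.0·0.875·0.75·65 = 128 kips.
  Edge l_c = 1.5 − 0.9375/2 = 1.031 → r_n = 75.41 kips; interior l_c = 2.5 − 0.9375 = 1.562 → r_n = 114.3 kips.
  R_n,bearing = 1·75.41 + 2·114.3 = 303.9 kips → 0.75 × 303.9 = 228 kips.
Bolt shear governs: 146 kips.

146 kips (bolt shear governs)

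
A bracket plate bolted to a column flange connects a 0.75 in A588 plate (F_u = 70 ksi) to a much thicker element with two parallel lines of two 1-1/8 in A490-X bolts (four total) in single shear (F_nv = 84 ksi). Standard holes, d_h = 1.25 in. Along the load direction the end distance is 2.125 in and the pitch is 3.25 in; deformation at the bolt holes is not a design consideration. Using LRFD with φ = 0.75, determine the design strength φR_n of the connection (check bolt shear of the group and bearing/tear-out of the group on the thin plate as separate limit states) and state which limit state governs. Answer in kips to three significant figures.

Bolt shear: A_b = π·1.125²/4 = 0.994 in²; R_n = 84 × 0.994 × 4 × 1 = 334 kips → 0.75 × 334 = 250 kips.
Bearing (1.5 l_c t F_u ≤ 3.0 d t F_u): upper limit = 3.0·1.125·0.75·70 = 177.2 kips.
  Edge l_c = 2.125 − 1.25/2 = 1.5 → r_n = 118.1 kips; interior l_c = 3.25 − 1.25 = 2 → r_n = 157.5 kips.
  R_n,bearing = 2·118.1 + 2·157.5 = 551.2 kips → 0.75 × 551.2 = 413 kips.
Bolt shear governs: 250 kips.

250 kips (bolt shear governs)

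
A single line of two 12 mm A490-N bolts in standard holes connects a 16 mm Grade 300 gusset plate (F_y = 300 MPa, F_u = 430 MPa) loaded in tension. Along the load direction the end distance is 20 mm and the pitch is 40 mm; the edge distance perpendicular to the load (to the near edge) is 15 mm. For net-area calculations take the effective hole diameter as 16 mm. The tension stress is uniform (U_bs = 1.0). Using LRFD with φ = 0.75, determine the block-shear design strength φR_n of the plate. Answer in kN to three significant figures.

148 kN

Shear plane L_v = 20 + 1·40 = 60 mm; A_gv = 60 × 16 = 960 mm².
A_nv = (60 − 1.5·16) × 16 = 576 mm².
A_nt = (15 − 0.5·16) × 16 = 112 mm².
0.6 F_u A_nv = 148.6 kN; 0.6 F_y A_gv = 172.8 kN → shear rupture governs the shear term.
R_n = 148.6 + 1.0 × 430 × 112 / 1000 = 196.8 kN.
Design strength φR_n = 0.75 × 196.8 = 148 kN.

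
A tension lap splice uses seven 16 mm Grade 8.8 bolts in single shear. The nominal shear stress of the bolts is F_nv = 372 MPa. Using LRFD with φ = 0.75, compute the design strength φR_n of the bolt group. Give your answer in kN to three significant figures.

393 kN

A_b = π × 16² / 4 = 201.1 mm².
R_n = F_nv · A_b · n · n_s = 372 × 201.1 × 7 × 1 / 1000 = 523.6 kN.
Design strength φR_n = 0.75 × 523.6 = 393 kN.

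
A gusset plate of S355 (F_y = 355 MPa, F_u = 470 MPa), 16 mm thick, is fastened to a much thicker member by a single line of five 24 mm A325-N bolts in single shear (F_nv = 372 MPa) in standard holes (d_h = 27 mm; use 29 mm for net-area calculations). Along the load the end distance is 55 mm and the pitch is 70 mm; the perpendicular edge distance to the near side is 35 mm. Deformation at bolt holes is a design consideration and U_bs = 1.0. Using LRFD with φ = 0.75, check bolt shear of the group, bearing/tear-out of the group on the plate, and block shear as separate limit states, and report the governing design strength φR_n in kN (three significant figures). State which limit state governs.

631 kN (bolt shear governs)

Bolt shear: A_b = π·24²/4 = 452.4 mm²; R_n = 372 × 452.4 × 5 × 1 / 1000 = 841.4 kN → 0.75 × 841.4 = 631 kN.
Bearing: edge l_c = 41.5, r_n = 374.5 kN; interior l_c = 43, r_n = 388 kN; R_n = 374.5 + 4·388 = 1927 kN → 1440 kN.
Block shear: A_gv = 5360, A_nv = 3272, A_nt = 328 mm²; R_n = min(0.6F_uA_nv, 0.6F_yA_gv) + U_bs·F_u·A_nt = 1077 kN → 808 kN.
Bolt shear governs: 631 kN.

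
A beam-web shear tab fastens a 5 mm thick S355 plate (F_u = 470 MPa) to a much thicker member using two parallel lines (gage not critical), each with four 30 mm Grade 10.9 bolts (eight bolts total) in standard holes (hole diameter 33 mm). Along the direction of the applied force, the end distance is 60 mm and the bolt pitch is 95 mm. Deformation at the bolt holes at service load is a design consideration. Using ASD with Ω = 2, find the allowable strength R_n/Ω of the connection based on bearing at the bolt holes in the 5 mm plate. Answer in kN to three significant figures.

630 kN

Per bolt r_n = 1.2 l_c t F_u ≤ 2.4 d t F_u; upper limit = 2.4 × 30 × 5 × 470 / 1000 = 169.2 kN.
Edge bolt: l_c = 60 − 33/2 = 43.5 mm → 1.2 × 43.5 × 5 × 470 / 1000 = 122.7 → r_n = 122.7 kN.
Interior bolts: l_c = 95 − 33 = 62 mm → 1.2 × 62 × 5 × 470 / 1000 = 174.8 → r_n = 169.2 kN.
R_n = 2 × 122.7 + 6 × 169.2 = 1261 kN.
Allowable strength R_n/Ω = 1261 / 2 = 630 kN.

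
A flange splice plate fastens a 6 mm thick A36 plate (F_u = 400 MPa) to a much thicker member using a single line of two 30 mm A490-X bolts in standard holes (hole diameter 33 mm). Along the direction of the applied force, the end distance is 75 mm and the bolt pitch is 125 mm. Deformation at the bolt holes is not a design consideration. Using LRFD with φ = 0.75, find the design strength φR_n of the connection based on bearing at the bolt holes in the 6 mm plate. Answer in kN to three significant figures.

Per bolt r_n = 1.5 l_c t F_u ≤ 3.0 d t F_u; upper limit = 3.0 × 30 × 6 × 400 / 1000 = 216 kN.
Edge bolt: l_c = 75 − 33/2 = 58.5 mm → 1.5 × 58.5 × 6 × 400 / 1000 = 210.6 → r_n = 210.6 kN.
Interior bolts: l_c = 125 − 33 = 92 mm → 1.5 × 92 × 6 × 400 / 1000 = 331.2 → r_n = 216 kN.
R_n = 1 × 210.6 + 1 × 216 = 426.6 kN.
Design strength φR_n = 0.75 × 426.6 = 320 kN.

320 kN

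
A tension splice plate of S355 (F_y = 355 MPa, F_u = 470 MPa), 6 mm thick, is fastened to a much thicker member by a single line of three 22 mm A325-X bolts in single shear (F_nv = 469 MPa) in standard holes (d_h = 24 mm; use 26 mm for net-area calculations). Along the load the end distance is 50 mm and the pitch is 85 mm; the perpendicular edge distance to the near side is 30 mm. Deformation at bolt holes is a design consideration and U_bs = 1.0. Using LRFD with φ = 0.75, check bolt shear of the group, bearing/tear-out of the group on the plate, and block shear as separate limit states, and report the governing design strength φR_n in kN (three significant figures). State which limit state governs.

Bolt shear: A_b = π·22²/4 = 380.1 mm²; R_n = 469 × 380.1 × 3 × 1 / 1000 = 534.8 kN → 0.75 × 534.8 = 401 kN.
Bearing: edge l_c = 38, r_n = 128.6 kN; interior l_c = 61, r_n = 148.9 kN; R_n = 128.6 + 2·148.9 = 426.4 kN → 320 kN.
Block shear: A_gv = 1320, A_nv = 930, A_nt = 102 mm²; R_n = min(0.6F_uA_nv, 0.6F_yA_gv) + U_bs·F_u·A_nt = 310.2 kN → 233 kN.
Block shear governs: 233 kN.

233 kN (block shear governs)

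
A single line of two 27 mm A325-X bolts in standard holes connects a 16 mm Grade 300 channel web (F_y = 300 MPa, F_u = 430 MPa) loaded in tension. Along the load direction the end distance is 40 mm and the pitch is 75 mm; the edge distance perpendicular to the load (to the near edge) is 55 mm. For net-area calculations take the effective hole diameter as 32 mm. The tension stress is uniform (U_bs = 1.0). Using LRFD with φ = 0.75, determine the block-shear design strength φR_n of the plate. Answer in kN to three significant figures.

Shear plane L_v = 40 + 1·75 = 115 mm; A_gv = 115 × 16 = 1840 mm².
A_nv = (115 − 1.5·32) × 16 = 1072 mm².
A_nt = (55 − 0.5·32) × 16 = 624 mm².
0.6 F_u A_nv = 276.6 kN; 0.6 F_y A_gv = 331.2 kN → shear rupture governs the shear term.
R_n = 276.6 + 1.0 × 430 × 624 / 1000 = 544.9 kN.
Design strength φR_n = 0.75 × 544.9 = 409 kN.

409 kN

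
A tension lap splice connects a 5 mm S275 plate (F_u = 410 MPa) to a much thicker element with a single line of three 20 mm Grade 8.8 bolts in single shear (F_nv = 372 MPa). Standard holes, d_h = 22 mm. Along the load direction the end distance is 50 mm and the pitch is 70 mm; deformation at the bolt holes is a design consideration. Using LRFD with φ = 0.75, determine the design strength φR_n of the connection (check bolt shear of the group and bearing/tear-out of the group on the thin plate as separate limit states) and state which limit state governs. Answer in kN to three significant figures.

220 kN (bearing governs)

Bolt shear: A_b = π·20²/4 = 314.2 mm²; R_n = 372 × 314.2 × 3 × 1 / 1000 = 350.6 kN → 0.75 × 350.6 = 263 kN.
Bearing (1.2 l_c t F_u ≤ 2.4 d t F_u): upper limit = 2.4·20·5·410 / 1000 = 98.4 kN.
  Edge l_c = 50 − 22/2 = 39 → r_n = 95.94 kN; interior l_c = 70 − 22 = 48 → r_n = 98.4 kN.
  R_n,bearing = 1·95.94 + 2·98.4 = 292.7 kN → 0.75 × 292.7 = 220 kN.
Bearing governs: 220 kN.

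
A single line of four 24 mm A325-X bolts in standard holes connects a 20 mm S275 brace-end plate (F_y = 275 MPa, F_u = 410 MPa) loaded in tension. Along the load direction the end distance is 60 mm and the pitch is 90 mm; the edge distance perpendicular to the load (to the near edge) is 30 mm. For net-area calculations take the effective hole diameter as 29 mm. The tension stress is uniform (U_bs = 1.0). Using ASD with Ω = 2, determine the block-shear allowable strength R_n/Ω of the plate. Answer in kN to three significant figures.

608 kN

Shear plane L_v = 60 + 3·90 = 330 mm; A_gv = 330 × 20 = 6600 mm².
A_nv = (330 − 3.5·29) × 20 = 4570 mm².
A_nt = (30 − 0.5·29) × 20 = 310 mm².
0.6 F_u A_nv = 1124 kN; 0.6 F_y A_gv = 1089 kN → shear yielding governs the shear term.
R_n = 1089 + 1.0 × 410 × 310 / 1000 = 1216 kN.
Allowable strength R_n/Ω = 1216 / 2 = 608 kN.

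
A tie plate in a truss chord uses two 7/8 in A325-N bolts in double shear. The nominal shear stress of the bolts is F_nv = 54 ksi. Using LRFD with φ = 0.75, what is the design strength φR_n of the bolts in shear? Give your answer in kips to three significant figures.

97.4 kips

A_b = π × 0.875² / 4 = 0.6013 in².
R_n = F_nv · A_b · n · n_s = 54 × 0.6013 × 2 × 2 = 129.9 kips.
Design strength φR_n = 0.75 × 129.9 = 97.4 kips.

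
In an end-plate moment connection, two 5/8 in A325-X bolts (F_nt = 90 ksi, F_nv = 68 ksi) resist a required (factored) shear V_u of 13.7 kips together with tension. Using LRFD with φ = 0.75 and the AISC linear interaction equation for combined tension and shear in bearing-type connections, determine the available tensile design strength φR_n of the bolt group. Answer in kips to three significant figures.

A_b = π·0.625²/4 = 0.3068 in²; f_rv = 13.7 / (2 × 0.3068) = 22.33 ksi.
F'_nt = 1.3 F_nt − (F_nt / φF_nv) f_rv = 1.3·90 − (90/(0.75·68))·22.33 = 77.6 ksi, capped at F_nt → F'_nt = 77.6 ksi.
R_n = F'_nt · A_b · n = 77.6 × 0.3068 × 2 = 47.61 kips.
Design strength φR_n = 0.75 × 47.61 = 35.7 kips.

35.7 kips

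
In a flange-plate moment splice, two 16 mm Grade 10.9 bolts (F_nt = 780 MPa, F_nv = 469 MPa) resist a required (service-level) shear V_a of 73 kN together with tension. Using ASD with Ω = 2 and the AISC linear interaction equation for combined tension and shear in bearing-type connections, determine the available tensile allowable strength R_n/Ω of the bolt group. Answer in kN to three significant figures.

82.5 kN

A_b = π·16²/4 = 201.1 mm²; f_rv = 73 × 1000 / (2 × 201.1) = 181.5 MPa.
F'_nt = 1.3 F_nt − (Ω F_nt / F_nv) f_rv = 1.3·780 − (2·780/469)·181.5 = 410.2 MPa, capped at F_nt → F'_nt = 410.2 MPa.
R_n = F'_nt · A_b · n = 410.2 × 201.1 × 2 / 1000 = 164.9 kN.
Allowable strength R_n/Ω = 164.9 / 2 = 82.5 kN.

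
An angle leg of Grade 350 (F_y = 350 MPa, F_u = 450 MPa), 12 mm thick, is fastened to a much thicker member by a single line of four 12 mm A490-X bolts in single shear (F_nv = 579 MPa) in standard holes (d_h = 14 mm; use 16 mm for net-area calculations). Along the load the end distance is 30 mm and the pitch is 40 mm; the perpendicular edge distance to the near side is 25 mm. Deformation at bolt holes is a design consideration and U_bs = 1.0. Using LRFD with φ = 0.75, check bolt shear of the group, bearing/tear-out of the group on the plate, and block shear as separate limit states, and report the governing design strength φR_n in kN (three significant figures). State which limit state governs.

Bolt shear: A_b = π·12²/4 = 113.1 mm²; R_n = 579 × 113.1 × 4 × 1 / 1000 = 261.9 kN → 0.75 × 261.9 = 196 kN.
Bearing: edge l_c = 23, r_n = 149 kN; interior l_c = 26, r_n = 155.5 kN; R_n = 149 + 3·155.5 = 615.6 kN → 462 kN.
Block shear: A_gv = 1800, A_nv = 1128, A_nt = 204 mm²; R_n = min(0.6F_uA_nv, 0.6F_yA_gv) + U_bs·F_u·A_nt = 396.4 kN → 297 kN.
Bolt shear governs: 196 kN.

196 kN (bolt shear governs)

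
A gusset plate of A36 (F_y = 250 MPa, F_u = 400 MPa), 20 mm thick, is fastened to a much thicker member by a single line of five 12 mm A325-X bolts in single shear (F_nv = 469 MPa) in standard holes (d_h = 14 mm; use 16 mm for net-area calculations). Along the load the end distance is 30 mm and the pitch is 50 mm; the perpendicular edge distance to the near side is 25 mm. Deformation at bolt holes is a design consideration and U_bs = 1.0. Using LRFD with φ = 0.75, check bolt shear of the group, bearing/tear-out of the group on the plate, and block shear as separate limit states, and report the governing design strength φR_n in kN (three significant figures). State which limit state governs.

199 kN (bolt shear governs)

Bolt shear: A_b = π·12²/4 = 113.1 mm²; R_n = 469 × 113.1 × 5 × 1 / 1000 = 265.2 kN → 0.75 × 265.2 = 199 kN.
Bearing: edge l_c = 23, r_n = 220.8 kN; interior l_c = 36, r_n = 230.4 kN; R_n = 220.8 + 4·230.4 = 1142 kN → 857 kN.
Block shear: A_gv = 4600, A_nv = 3160, A_nt = 340 mm²; R_n = min(0.6F_uA_nv, 0.6F_yA_gv) + U_bs·F_u·A_nt = 826 kN → 620 kN.
Bolt shear governs: 199 kN.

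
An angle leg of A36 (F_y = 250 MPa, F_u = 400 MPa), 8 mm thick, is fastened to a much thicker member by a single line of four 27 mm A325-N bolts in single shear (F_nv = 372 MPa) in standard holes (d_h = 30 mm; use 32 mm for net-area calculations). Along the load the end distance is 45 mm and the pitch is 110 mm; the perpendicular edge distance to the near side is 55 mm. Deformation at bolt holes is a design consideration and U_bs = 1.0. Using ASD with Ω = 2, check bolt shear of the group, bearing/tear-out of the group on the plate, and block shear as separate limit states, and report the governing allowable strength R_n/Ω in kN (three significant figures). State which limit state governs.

287 kN (block shear governs)

Bolt shear: A_b = π·27²/4 = 572.6 mm²; R_n = 372 × 572.6 × 4 × 1 / 1000 = 852 kN → 852 / 2 = 426 kN.
Bearing: edge l_c = 30, r_n = 115.2 kN; interior l_c = 80, r_n = 207.4 kN; R_n = 115.2 + 3·207.4 = 737.3 kN → 369 kN.
Block shear: A_gv = 3000, A_nv = 2104, A_nt = 312 mm²; R_n = min(0.6F_uA_nv, 0.6F_yA_gv) + U_bs·F_u·A_nt = 574.8 kN → 287 kN.
Block shear governs: 287 kN.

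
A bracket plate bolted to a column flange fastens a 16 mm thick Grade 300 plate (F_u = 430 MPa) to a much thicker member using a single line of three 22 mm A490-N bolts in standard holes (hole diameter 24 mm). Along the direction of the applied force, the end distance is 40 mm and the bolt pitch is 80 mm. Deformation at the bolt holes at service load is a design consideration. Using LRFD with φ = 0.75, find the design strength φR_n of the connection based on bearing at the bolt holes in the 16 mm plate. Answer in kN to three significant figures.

718 kN

Per bolt r_n = 1.2 l_c t F_u ≤ 2.4 d t F_u; upper limit = 2.4 × 22 × 16 × 430 / 1000 = 363.3 kN.
Edge bolt: l_c = 40 − 24/2 = 28 mm → 1.2 × 28 × 16 × 430 / 1000 = 231.2 → r_n = 231.2 kN.
Interior bolts: l_c = 80 − 24 = 56 mm → 1.2 × 56 × 16 × 430 / 1000 = 462.3 → r_n = 363.3 kN.
R_n = 1 × 231.2 + 2 × 363.3 = 957.7 kN.
Design strength φR_n = 0.75 × 957.7 = 718 kN.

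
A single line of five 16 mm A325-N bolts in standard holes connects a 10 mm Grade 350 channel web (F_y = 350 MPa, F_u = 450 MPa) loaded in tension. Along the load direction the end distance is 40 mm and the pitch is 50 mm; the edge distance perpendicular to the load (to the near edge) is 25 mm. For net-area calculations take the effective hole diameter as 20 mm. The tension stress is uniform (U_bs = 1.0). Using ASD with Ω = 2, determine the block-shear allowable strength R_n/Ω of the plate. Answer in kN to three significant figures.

236 kN

Shear plane L_v = 40 + 4·50 = 240 mm; A_gv = 240 × 10 = 2400 mm².
A_nv = (240 − 4.5·20) × 10 = 1500 mm².
A_nt = (25 − 0.5·20) × 10 = 150 mm².
0.6 F_u A_nv = 405 kN; 0.6 F_y A_gv = 504 kN → shear rupture governs the shear term.
R_n = 405 + 1.0 × 450 × 150 / 1000 = 472.5 kN.
Allowable strength R_n/Ω = 472.5 / 2 = 236 kN.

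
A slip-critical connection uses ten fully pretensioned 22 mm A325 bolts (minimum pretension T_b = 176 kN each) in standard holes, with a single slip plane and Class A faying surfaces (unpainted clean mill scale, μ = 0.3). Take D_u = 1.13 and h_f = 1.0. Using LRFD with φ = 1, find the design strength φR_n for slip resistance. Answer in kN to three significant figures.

597 kN

R_n = μ · D_u · h_f · T_b · n_s · n_b = 0.3 × 1.13 × 1.0 × 176 × 1 × 10 = 596.6 kN.
Design strength φR_n = 1 × 596.6 = 597 kN.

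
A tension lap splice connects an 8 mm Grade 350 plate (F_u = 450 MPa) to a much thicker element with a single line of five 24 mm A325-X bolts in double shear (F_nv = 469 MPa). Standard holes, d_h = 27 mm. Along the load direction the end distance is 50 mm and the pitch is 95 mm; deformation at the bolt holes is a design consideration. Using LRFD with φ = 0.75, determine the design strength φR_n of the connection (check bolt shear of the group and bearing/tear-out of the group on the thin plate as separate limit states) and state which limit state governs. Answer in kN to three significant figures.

740 kN (bearing governs)

Bolt shear: A_b = π·24²/4 = 452.4 mm²; R_n = 469 × 452.4 × 5 × 2 / 1000 = 2122 kN → 0.75 × 2122 = 1590 kN.
Bearing (1.2 l_c t F_u ≤ 2.4 d t F_u): upper limit = 2.4·24·8·450 / 1000 = 207.4 kN.
  Edge l_c = 50 − 27/2 = 36.5 → r_n = 157.7 kN; interior l_c = 95 − 27 = 68 → r_n = 207.4 kN.
  R_n,bearing = 1·157.7 + 4·207.4 = 987.1 kN → 0.75 × 987.1 = 740 kN.
Bearing governs: 740 kN.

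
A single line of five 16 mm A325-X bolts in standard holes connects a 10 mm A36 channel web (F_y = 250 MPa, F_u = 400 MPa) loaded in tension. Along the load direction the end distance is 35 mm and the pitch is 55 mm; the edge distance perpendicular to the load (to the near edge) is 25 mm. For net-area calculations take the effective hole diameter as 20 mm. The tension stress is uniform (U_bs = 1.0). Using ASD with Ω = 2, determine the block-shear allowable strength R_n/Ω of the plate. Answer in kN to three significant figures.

221 kN

Shear plane L_v = 35 + 4·55 = 255 mm; A_gv = 255 × 10 = 2550 mm².
A_nv = (255 − 4.5·20) × 10 = 1650 mm².
A_nt = (25 − 0.5·20) × 10 = 150 mm².
0.6 F_u A_nv = 396 kN; 0.6 F_y A_gv = 382.5 kN → shear yielding governs the shear term.
R_n = 382.5 + 1.0 × 400 × 150 / 1000 = 442.5 kN.
Allowable strength R_n/Ω = 442.5 / 2 = 221 kN.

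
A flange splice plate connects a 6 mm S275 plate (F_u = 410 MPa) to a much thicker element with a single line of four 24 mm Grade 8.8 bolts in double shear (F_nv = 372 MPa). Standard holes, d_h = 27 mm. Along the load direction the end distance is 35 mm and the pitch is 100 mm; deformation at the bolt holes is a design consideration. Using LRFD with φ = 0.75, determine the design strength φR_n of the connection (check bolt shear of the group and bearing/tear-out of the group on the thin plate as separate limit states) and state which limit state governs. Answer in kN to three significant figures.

366 kN (bearing governs)

Bolt shear: A_b = π·24²/4 = 452.4 mm²; R_n = 372 × 452.4 × 4 × 2 / 1000 = 1346 kN → 0.75 × 1346 = 1010 kN.
Bearing (1.2 l_c t F_u ≤ 2.4 d t F_u): upper limit = 2.4·24·6·410 / 1000 = 141.7 kN.
  Edge l_c = 35 − 27/2 = 21.5 → r_n = 63.47 kN; interior l_c = 100 − 27 = 73 → r_n = 141.7 kN.
  R_n,bearing = 1·63.47 + 3·141.7 = 488.6 kN → 0.75 × 488.6 = 366 kN.
Bearing governs: 366 kN.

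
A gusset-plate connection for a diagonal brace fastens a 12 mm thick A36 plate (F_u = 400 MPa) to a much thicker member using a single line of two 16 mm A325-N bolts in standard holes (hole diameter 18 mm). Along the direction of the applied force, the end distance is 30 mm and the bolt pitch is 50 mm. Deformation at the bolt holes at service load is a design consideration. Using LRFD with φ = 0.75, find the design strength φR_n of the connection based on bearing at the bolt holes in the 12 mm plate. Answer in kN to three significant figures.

229 kN

Per bolt r_n = 1.2 l_c t F_u ≤ 2.4 d t F_u; upper limit = 2.4 × 16 × 12 × 400 / 1000 = 184.3 kN.
Edge bolt: l_c = 30 − 18/2 = 21 mm → 1.2 × 21 × 12 × 400 / 1000 = 121 → r_n = 121 kN.
Interior bolts: l_c = 50 − 18 = 32 mm → 1.2 × 32 × 12 × 400 / 1000 = 184.3 → r_n = 184.3 kN.
R_n = 1 × 121 + 1 × 184.3 = 305.3 kN.
Design strength φR_n = 0.75 × 305.3 = 229 kN.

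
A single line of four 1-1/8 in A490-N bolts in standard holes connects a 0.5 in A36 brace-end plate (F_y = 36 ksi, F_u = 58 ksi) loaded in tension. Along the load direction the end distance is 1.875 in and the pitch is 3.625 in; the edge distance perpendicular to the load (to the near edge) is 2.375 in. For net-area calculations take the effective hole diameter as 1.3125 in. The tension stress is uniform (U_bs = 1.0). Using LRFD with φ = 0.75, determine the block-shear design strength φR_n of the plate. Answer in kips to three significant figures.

141 kips

Shear plane L_v = 1.875 + 3·3.625 = 12.75 in; A_gv = 12.75 × 0.5 = 6.375 in².
A_nv = (12.75 − 3.5·1.3125) × 0.5 = 4.078 in².
A_nt = (2.375 − 0.5·1.3125) × 0.5 = 0.8594 in².
0.6 F_u A_nv = 141.9 kips; 0.6 F_y A_gv = 137.7 kips → shear yielding governs the shear term.
R_n = 137.7 + 1.0 × 58 × 0.8594 = 187.5 kips.
Design strength φR_n = 0.75 × 187.5 = 141 kips.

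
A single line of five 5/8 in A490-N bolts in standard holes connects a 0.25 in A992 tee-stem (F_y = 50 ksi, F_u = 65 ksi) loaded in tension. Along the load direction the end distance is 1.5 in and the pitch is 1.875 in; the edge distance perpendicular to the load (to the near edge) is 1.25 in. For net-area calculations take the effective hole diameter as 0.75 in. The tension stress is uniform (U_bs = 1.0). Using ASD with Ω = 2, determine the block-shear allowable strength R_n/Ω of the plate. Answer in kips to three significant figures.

34.5 kips

Shear plane L_v = 1.5 + 4·1.875 = 9 in; A_gv = 9 × 0.25 = 2.25 in².
A_nv = (9 − 4.5·0.75) × 0.25 = 1.406 in².
A_nt = (1.25 − 0.5·0.75) × 0.25 = 0.2188 in².
0.6 F_u A_nv = 54.84 kips; 0.6 F_y A_gv = 67.5 kips → shear rupture governs the shear term.
R_n = 54.84 + 1.0 × 65 × 0.2188 = 69.06 kips.
Allowable strength R_n/Ω = 69.06 / 2 = 34.5 kips.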